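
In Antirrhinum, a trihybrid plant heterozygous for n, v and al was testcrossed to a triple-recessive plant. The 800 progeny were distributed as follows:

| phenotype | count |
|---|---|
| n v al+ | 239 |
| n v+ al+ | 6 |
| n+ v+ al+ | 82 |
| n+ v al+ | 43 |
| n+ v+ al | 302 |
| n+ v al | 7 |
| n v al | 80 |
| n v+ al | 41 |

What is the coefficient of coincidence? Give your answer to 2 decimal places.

0.61

The two most frequent reciprocal classes, n v al+ and n+ v+ al, are the parental types, so the F1 was n v al+ / n+ v+ al.
The two rarest classes, n v+ al+ and n+ v al, are the double crossovers. Comparing them with the parentals, only the v allele has switched, so v is the middle locus and the order is n – v – al.
n–v: (84 + 13)/800 = 0.1212; v–al: (162 + 13)/800 = 0.2188.
Expected DCO frequency = 0.1212 × 0.2188 ≈ 0.02652; observed = 13/800 ≈ 0.01625.
Coefficient of coincidence = 0.01625/0.02652 ≈ 0.61.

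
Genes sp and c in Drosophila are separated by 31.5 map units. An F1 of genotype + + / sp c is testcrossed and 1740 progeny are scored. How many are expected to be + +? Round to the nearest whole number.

A map distance of 31.5 map units corresponds to a recombination frequency of 0.315.
The F1 is + + / sp c, so + + is a parental gamete class with expected frequency (1 − r)/2 = 0.685/2 = 0.3425.
Expected number = 0.3425 × 1740 = 595.95 ≈ 596.

596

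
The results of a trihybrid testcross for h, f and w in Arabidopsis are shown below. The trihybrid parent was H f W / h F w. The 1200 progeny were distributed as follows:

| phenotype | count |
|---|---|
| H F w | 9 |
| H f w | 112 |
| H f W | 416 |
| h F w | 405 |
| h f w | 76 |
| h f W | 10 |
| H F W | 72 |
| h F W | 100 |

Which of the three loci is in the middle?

The two rarest classes, h f W and H F w, are the double crossovers. Comparing them with the parentals, only the h allele has switched, so h is the middle locus and the order is f – h – w.

h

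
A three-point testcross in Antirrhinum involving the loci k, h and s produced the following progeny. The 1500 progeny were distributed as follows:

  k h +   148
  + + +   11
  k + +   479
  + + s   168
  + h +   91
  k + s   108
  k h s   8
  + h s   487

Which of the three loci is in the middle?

The two most frequent reciprocal classes, + h s and k + +, are the parental types, so the F1 was + h s / k + +.
The two rarest classes, k h s and + + +, are the double crossovers. Comparing them with the parentals, only the k allele has switched, so k is the middle locus and the order is h – k – s.

k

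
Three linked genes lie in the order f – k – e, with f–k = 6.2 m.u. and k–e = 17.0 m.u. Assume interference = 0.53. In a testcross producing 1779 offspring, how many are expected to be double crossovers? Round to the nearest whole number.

Map distances give recombination frequencies of 0.062 and 0.170 for the two intervals.
With interference 0.53 (so coincidence = 0.47), expected double-crossover frequency = 0.062 × 0.170 × 0.47 = 0.00495.
Expected number = 0.00495 × 1779 = 8.81 ≈ 9.

9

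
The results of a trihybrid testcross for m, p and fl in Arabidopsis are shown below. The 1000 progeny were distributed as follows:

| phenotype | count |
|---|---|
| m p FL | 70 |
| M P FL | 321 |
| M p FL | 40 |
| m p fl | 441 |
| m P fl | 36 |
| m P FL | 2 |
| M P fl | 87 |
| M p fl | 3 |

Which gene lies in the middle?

m

The two most frequent reciprocal classes, m p fl and M P FL, are the parental types, so the F1 was m p fl / M P FL.
The two rarest classes, M p fl and m P FL, are the double crossovers. Comparing them with the parentals, only the m allele has switched, so m is the middle locus and the order is p – m – fl.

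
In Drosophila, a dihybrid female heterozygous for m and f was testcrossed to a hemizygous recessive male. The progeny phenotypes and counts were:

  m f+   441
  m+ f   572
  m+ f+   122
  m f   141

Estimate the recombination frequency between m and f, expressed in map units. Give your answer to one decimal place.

The two most frequent classes, m+ f (572) and m f+ (441), are the parental types, so the F1 was m+ f / m f+.
The recombinant classes are m+ f+ and m f: 122 + 141 = 263.
Recombination frequency = 263/1276 = 0.2061 ≈ 20.6%, i.e. 20.6 map units.

20.6 map units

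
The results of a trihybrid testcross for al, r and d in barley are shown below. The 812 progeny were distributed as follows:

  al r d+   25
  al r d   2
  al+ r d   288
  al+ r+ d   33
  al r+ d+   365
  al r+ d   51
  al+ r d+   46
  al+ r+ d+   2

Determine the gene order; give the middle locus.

The two most frequent reciprocal classes, al+ r d and al r+ d+, are the parental types, so the F1 was al+ r d / al r+ d+.
The two rarest classes, al r d and al+ r+ d+, are the double crossovers. Comparing them with the parentals, only the al allele has switched, so al is the middle locus and the order is d – al – r.

al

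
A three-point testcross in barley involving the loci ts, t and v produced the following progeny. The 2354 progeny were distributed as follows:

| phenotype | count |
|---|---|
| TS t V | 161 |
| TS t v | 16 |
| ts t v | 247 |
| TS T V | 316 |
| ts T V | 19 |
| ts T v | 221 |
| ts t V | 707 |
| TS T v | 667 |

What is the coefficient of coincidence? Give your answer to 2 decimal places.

0.33

The two most frequent reciprocal classes, ts t V and TS T v, are the parental types, so the F1 was ts t V / TS T v.
The two rarest classes, ts T V and TS t v, are the double crossovers. Comparing them with the parentals, only the t allele has switched, so t is the middle locus and the order is v – t – ts.
v–t: (563 + 35)/2354 = 0.2540; t–ts: (382 + 35)/2354 = 0.1771.
Expected DCO frequency = 0.2540 × 0.1771 ≈ 0.04498; observed = 35/2354 ≈ 0.01487.
Coefficient of coincidence = 0.01487/0.04498 ≈ 0.33.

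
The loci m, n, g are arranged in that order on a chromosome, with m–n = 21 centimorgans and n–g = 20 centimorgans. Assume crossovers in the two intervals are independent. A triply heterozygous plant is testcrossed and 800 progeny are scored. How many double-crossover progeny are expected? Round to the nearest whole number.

34

Map distances give recombination frequencies of 0.210 and 0.200 for the two intervals.
With no interference, expected double-crossover frequency = 0.210 × 0.200 = 0.04200.
Expected number = 0.04200 × 800 = 33.60 ≈ 34.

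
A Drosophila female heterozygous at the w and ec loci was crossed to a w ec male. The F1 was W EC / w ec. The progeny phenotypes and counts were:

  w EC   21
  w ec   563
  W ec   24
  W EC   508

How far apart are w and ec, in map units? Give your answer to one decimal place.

The recombinant classes are W ec and w EC: 24 + 21 = 45.
Recombination frequency = 45/1116 = 0.0403 ≈ 4.0%, i.e. 4.0 map units.

4.0 map units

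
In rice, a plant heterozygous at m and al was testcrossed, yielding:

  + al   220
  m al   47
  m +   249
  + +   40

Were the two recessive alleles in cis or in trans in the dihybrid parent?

trans

The two most frequent classes are + al (220) and m + (249); these are the parental (non-recombinant) types.
So the F1 carried + al on one chromosome and m + on the other — the recessive alleles are on opposite chromosomes (trans / repulsion).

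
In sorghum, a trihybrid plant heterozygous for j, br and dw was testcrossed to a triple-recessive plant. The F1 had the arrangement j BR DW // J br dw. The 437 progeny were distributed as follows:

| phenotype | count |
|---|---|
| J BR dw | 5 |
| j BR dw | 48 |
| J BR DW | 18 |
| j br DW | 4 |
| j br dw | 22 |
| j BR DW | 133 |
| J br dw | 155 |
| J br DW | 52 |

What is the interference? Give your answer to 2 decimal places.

The two rarest classes, j br DW and J BR dw, are the double crossovers. Comparing them with the parentals, only the br allele has switched, so br is the middle locus and the order is dw – br – j.
dw–br: (100 + 9)/437 = 0.2494; br–j: (40 + 9)/437 = 0.1121.
Expected DCO frequency = 0.2494 × 0.1121 ≈ 0.02796; observed = 9/437 ≈ 0.02059.
Coefficient of coincidence = 0.02059/0.02796 ≈ 0.74; interference = 1 − 0.74 = 0.26.

0.26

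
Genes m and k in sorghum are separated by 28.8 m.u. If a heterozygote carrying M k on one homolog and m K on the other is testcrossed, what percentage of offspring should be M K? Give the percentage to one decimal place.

A map distance of 28.8 m.u. corresponds to a recombination frequency of 0.288.
The F1 is M k / m K, so M K is a recombinant gamete class with expected frequency r/2 = 0.288/2 = 0.1440.
That is 0.1440 = 14.4% of the progeny.

14.4%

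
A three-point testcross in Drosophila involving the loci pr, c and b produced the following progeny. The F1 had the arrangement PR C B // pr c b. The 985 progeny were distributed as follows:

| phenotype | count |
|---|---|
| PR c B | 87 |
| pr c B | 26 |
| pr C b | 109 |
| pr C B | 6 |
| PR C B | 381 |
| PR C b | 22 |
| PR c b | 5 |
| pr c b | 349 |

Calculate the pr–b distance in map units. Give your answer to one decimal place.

6.0 map units

The two rarest classes, pr C B and PR c b, are the double crossovers. Comparing them with the parentals, only the pr allele has switched, so pr is the middle locus and the order is c – pr – b.
Crossovers in the pr–b interval produce the single-crossover classes PR C b and pr c B (22 + 26 = 48) plus the double crossovers (11).
RF(pr–b) = (48 + 11) / 985 = 59/985 = 0.0599 → 6.0 map units.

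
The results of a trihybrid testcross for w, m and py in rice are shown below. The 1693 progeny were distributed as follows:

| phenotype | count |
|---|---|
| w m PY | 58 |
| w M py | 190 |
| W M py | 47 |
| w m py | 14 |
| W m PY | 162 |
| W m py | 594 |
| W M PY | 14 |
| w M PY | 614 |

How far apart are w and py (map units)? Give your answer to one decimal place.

22.4 map units

The two most frequent reciprocal classes, W m py and w M PY, are the parental types, so the F1 was W m py / w M PY.
The two rarest classes, w m py and W M PY, are the double crossovers. Comparing them with the parentals, only the w allele has switched, so w is the middle locus and the order is m – w – py.
Crossovers in the w–py interval produce the single-crossover classes W m PY and w M py (162 + 190 = 352) plus the double crossovers (28).
RF(w–py) = (352 + 28) / 1693 = 380/1693 = 0.2245 → 22.4 map units.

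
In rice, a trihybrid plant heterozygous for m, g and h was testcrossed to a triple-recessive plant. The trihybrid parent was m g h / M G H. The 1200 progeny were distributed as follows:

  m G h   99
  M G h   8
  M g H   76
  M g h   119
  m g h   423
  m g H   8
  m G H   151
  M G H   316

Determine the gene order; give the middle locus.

The two rarest classes, m g H and M G h, are the double crossovers. Comparing them with the parentals, only the h allele has switched, so h is the middle locus and the order is g – h – m.

h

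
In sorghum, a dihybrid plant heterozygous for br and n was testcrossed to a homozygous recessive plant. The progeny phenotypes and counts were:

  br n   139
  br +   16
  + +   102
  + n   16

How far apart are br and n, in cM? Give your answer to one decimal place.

The two most frequent classes, + + (102) and br n (139), are the parental types, so the F1 was + + / br n.
The recombinant classes are + n and br +: 16 + 16 = 32.
Recombination frequency = 32/273 = 0.1172 ≈ 11.7%, i.e. 11.7 cM.

11.7 cM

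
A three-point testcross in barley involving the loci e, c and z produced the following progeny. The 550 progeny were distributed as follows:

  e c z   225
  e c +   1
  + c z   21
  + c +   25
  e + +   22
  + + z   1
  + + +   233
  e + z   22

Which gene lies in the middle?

z

The two most frequent reciprocal classes, + + + and e c z, are the parental types, so the F1 was + + + / e c z.
The two rarest classes, + + z and e c +, are the double crossovers. Comparing them with the parentals, only the z allele has switched, so z is the middle locus and the order is c – z – e.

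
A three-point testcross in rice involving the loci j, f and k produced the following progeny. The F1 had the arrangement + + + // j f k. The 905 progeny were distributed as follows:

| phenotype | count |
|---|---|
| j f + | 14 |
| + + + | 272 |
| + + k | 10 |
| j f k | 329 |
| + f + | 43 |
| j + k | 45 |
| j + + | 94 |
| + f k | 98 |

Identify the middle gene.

k

The two rarest classes, + + k and j f +, are the double crossovers. Comparing them with the parentals, only the k allele has switched, so k is the middle locus and the order is j – k – f.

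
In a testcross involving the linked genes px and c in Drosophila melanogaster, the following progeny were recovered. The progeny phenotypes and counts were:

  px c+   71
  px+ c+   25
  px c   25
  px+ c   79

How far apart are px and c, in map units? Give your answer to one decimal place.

The two most frequent classes, px+ c (79) and px c+ (71), are the parental types, so the F1 was px+ c / px c+.
The recombinant classes are px+ c+ and px c: 25 + 25 = 50.
Recombination frequency = 50/200 = 0.2500 ≈ 25.0%, i.e. 25.0 map units.

25.0 map units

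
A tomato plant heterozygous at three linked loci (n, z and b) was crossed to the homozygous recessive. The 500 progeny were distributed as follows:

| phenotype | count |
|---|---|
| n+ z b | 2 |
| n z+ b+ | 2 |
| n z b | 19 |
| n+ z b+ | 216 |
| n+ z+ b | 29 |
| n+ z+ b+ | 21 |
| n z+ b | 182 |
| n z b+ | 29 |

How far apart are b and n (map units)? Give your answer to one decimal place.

12.4 map units

The two most frequent reciprocal classes, n z+ b and n+ z b+, are the parental types, so the F1 was n z+ b / n+ z b+.
The two rarest classes, n z+ b+ and n+ z b, are the double crossovers. Comparing them with the parentals, only the b allele has switched, so b is the middle locus and the order is z – b – n.
Crossovers in the b–n interval produce the single-crossover classes n+ z+ b and n z b+ (29 + 29 = 58) plus the double crossovers (4).
RF(b–n) = (58 + 4) / 500 = 62/500 = 0.1240 → 12.4 map units.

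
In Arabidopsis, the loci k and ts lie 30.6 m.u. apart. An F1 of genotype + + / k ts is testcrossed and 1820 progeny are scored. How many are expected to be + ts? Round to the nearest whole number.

278

A map distance of 30.6 m.u. corresponds to a recombination frequency of 0.306.
The F1 is + + / k ts, so + ts is a recombinant gamete class with expected frequency r/2 = 0.306/2 = 0.1530.
Expected number = 0.1530 × 1820 = 278.46 ≈ 278.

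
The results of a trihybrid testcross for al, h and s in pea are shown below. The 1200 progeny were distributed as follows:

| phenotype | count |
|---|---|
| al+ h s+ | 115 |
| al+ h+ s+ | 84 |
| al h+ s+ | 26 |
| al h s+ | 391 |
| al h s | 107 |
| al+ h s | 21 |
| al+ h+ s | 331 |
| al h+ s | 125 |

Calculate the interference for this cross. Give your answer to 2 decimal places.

0.17

The two most frequent reciprocal classes, al h s+ and al+ h+ s, are the parental types, so the F1 was al h s+ / al+ h+ s.
The two rarest classes, al h+ s+ and al+ h s, are the double crossovers. Comparing them with the parentals, only the h allele has switched, so h is the middle locus and the order is s – h – al.
s–h: (191 + 47)/1200 = 0.1983; h–al: (240 + 47)/1200 = 0.2392.
Expected DCO frequency = 0.1983 × 0.2392 ≈ 0.04743; observed = 47/1200 ≈ 0.03917.
Coefficient of coincidence = 0.03917/0.04743 ≈ 0.83; interference = 1 − 0.83 = 0.17.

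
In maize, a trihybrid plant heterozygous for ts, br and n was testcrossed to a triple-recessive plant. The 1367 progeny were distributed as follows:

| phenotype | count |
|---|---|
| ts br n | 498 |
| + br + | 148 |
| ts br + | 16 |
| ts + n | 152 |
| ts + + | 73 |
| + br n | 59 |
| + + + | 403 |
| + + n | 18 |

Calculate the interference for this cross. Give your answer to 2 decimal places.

The two most frequent reciprocal classes, ts br n and + + +, are the parental types, so the F1 was ts br n / + + +.
The two rarest classes, ts br + and + + n, are the double crossovers. Comparing them with the parentals, only the n allele has switched, so n is the middle locus and the order is ts – n – br.
ts–n: (132 + 34)/1367 = 0.1214; n–br: (300 + 34)/1367 = 0.2443.
Expected DCO frequency = 0.1214 × 0.2443 ≈ 0.02966; observed = 34/1367 ≈ 0.02487.
Coefficient of coincidence = 0.02487/0.02966 ≈ 0.84; interference = 1 − 0.84 = 0.16.

0.16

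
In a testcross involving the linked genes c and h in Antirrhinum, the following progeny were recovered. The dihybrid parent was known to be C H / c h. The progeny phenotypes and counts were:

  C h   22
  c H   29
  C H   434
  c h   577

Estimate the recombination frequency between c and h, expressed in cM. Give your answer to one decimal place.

The recombinant classes are C h and c H: 22 + 29 = 51.
Recombination frequency = 51/1062 = 0.0480 ≈ 4.8%, i.e. 4.8 cM.

4.8 cM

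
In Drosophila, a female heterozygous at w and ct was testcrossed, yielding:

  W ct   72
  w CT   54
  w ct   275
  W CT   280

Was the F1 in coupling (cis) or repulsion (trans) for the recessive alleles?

cis

The two most frequent classes are W CT (280) and w ct (275); these are the parental (non-recombinant) types.
So the F1 carried W CT on one chromosome and w ct on the other — the recessive alleles are on the same chromosome (cis / coupling).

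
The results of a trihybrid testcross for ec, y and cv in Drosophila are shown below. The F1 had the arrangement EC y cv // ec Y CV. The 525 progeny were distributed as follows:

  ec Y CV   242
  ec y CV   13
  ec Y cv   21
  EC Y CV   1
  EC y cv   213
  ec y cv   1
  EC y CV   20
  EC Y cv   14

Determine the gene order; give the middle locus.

ec

The two rarest classes, ec y cv and EC Y CV, are the double crossovers. Comparing them with the parentals, only the ec allele has switched, so ec is the middle locus and the order is cv – ec – y.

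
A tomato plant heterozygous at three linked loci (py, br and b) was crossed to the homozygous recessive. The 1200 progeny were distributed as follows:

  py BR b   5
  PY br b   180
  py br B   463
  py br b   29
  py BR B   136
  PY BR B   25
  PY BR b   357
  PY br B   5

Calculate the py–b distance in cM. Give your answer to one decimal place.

5.3 cM

The two most frequent reciprocal classes, PY BR b and py br B, are the parental types, so the F1 was PY BR b / py br B.
The two rarest classes, py BR b and PY br B, are the double crossovers. Comparing them with the parentals, only the py allele has switched, so py is the middle locus and the order is br – py – b.
Crossovers in the py–b interval produce the single-crossover classes PY BR B and py br b (25 + 29 = 54) plus the double crossovers (10).
RF(py–b) = (54 + 10) / 1200 = 64/1200 = 0.0533 → 5.3 cM.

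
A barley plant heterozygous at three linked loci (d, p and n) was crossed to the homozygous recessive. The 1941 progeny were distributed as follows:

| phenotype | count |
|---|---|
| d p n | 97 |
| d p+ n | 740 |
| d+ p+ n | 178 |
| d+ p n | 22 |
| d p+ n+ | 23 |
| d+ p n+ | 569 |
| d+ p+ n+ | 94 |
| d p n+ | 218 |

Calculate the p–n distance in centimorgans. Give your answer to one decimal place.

The two most frequent reciprocal classes, d+ p n+ and d p+ n, are the parental types, so the F1 was d+ p n+ / d p+ n.
The two rarest classes, d+ p n and d p+ n+, are the double crossovers. Comparing them with the parentals, only the n allele has switched, so n is the middle locus and the order is p – n – d.
Crossovers in the p–n interval produce the single-crossover classes d+ p+ n+ and d p n (94 + 97 = 191) plus the double crossovers (45).
RF(p–n) = (191 + 45) / 1941 = 236/1941 = 0.1216 → 12.2 centimorgans.

12.2 centimorgans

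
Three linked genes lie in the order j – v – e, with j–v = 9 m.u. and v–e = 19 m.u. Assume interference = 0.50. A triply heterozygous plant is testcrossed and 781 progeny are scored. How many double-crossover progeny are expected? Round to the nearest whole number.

Map distances give recombination frequencies of 0.090 and 0.190 for the two intervals.
With interference 0.50 (so coincidence = 0.50), expected double-crossover frequency = 0.090 × 0.190 × 0.50 = 0.00855.
Expected number = 0.00855 × 781 = 6.68 ≈ 7.

7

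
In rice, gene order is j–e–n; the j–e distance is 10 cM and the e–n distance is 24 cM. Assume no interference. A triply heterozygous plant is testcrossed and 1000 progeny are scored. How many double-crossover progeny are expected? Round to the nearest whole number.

24

Map distances give recombination frequencies of 0.100 and 0.240 for the two intervals.
With no interference, expected double-crossover frequency = 0.100 × 0.240 = 0.02400.
Expected number = 0.02400 × 1000 = 24.00 ≈ 24.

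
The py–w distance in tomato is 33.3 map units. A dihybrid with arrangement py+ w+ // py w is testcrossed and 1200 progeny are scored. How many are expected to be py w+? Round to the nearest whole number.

A map distance of 33.3 map units corresponds to a recombination frequency of 0.333.
The F1 is py+ w+ / py w, so py w+ is a recombinant gamete class with expected frequency r/2 = 0.333/2 = 0.1665.
Expected number = 0.1665 × 1200 = 199.80 ≈ 200.

200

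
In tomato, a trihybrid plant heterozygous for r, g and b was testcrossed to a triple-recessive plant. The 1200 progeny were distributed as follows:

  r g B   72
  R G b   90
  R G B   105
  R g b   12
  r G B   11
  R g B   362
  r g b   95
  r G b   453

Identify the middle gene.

b

The two most frequent reciprocal classes, r G b and R g B, are the parental types, so the F1 was r G b / R g B.
The two rarest classes, r G B and R g b, are the double crossovers. Comparing them with the parentals, only the b allele has switched, so b is the middle locus and the order is g – b – r.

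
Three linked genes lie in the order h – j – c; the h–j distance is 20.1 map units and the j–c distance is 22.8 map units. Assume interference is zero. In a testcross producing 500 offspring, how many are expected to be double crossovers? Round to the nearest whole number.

23

Map distances give recombination frequencies of 0.201 and 0.228 for the two intervals.
With no interference, expected double-crossover frequency = 0.201 × 0.228 = 0.04583.
Expected number = 0.04583 × 500 = 22.91 ≈ 23.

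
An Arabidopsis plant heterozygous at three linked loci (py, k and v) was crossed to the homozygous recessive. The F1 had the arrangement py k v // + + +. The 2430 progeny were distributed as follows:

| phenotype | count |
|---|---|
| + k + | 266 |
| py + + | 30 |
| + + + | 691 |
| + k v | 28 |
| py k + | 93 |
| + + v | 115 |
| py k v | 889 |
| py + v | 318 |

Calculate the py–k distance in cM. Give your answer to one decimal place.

26.4 cM

The two rarest classes, + k v and py + +, are the double crossovers. Comparing them with the parentals, only the py allele has switched, so py is the middle locus and the order is k – py – v.
Crossovers in the k–py interval produce the single-crossover classes py + v and + k + (318 + 266 = 584) plus the double crossovers (58).
RF(k–py) = (584 + 58) / 2430 = 642/2430 = 0.2642 → 26.4 cM.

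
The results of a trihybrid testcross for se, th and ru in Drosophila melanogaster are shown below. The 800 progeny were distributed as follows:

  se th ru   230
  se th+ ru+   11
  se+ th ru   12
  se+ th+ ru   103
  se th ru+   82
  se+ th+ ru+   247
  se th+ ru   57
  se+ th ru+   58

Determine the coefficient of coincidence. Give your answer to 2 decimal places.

The two most frequent reciprocal classes, se+ th+ ru+ and se th ru, are the parental types, so the F1 was se+ th+ ru+ / se th ru.
The two rarest classes, se th+ ru+ and se+ th ru, are the double crossovers. Comparing them with the parentals, only the se allele has switched, so se is the middle locus and the order is ru – se – th.
ru–se: (185 + 23)/800 = 0.2600; se–th: (115 + 23)/800 = 0.1725.
Expected DCO frequency = 0.2600 × 0.1725 ≈ 0.04485; observed = 23/800 ≈ 0.02875.
Coefficient of coincidence = 0.02875/0.04485 ≈ 0.64.

0.64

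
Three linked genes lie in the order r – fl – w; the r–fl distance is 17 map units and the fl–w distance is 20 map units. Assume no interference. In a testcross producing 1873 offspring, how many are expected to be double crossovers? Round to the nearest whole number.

64

Map distances give recombination frequencies of 0.170 and 0.200 for the two intervals.
With no interference, expected double-crossover frequency = 0.170 × 0.200 = 0.03400.
Expected number = 0.03400 × 1873 = 63.68 ≈ 64.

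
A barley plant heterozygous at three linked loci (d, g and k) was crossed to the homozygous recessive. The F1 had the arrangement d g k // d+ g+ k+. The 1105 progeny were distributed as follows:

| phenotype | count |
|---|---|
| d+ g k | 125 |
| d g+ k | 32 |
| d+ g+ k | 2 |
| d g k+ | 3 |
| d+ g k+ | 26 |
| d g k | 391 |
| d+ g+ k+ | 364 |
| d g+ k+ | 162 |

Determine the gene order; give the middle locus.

k

The two rarest classes, d g k+ and d+ g+ k, are the double crossovers. Comparing them with the parentals, only the k allele has switched, so k is the middle locus and the order is d – k – g.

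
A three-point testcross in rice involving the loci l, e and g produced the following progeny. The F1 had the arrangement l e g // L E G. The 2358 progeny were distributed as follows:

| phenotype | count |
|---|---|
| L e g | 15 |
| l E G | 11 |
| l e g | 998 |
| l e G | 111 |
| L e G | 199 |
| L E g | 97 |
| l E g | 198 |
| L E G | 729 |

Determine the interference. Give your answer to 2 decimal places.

The two rarest classes, L e g and l E G, are the double crossovers. Comparing them with the parentals, only the l allele has switched, so l is the middle locus and the order is g – l – e.
g–l: (208 + 26)/2358 = 0.0992; l–e: (397 + 26)/2358 = 0.1794.
Expected DCO frequency = 0.0992 × 0.1794 ≈ 0.01780; observed = 26/2358 ≈ 0.01103.
Coefficient of coincidence = 0.01103/0.01780 ≈ 0.62; interference = 1 − 0.62 = 0.38.

0.38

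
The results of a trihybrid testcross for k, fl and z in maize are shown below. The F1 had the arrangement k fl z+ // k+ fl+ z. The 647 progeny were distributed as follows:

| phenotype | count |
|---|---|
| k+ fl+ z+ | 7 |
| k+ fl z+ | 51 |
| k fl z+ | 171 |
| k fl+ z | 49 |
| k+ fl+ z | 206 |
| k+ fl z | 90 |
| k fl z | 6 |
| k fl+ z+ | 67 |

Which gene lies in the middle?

The two rarest classes, k fl z and k+ fl+ z+, are the double crossovers. Comparing them with the parentals, only the z allele has switched, so z is the middle locus and the order is k – z – fl.

z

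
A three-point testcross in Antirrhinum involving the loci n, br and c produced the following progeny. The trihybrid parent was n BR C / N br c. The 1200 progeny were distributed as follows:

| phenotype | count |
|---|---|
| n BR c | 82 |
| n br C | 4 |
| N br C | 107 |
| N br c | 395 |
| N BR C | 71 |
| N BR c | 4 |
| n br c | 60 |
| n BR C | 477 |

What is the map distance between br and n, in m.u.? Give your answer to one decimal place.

11.6 m.u.

The two rarest classes, n br C and N BR c, are the double crossovers. Comparing them with the parentals, only the br allele has switched, so br is the middle locus and the order is c – br – n.
Crossovers in the br–n interval produce the single-crossover classes N BR C and n br c (71 + 60 = 131) plus the double crossovers (8).
RF(br–n) = (131 + 8) / 1200 = 139/1200 = 0.1158 → 11.6 m.u.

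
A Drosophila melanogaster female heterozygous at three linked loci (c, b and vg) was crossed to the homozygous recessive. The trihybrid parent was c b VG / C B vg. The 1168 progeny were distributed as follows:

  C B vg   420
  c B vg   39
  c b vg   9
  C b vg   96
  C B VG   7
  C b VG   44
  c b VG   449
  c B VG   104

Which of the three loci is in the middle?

vg

The two rarest classes, c b vg and C B VG, are the double crossovers. Comparing them with the parentals, only the vg allele has switched, so vg is the middle locus and the order is c – vg – b.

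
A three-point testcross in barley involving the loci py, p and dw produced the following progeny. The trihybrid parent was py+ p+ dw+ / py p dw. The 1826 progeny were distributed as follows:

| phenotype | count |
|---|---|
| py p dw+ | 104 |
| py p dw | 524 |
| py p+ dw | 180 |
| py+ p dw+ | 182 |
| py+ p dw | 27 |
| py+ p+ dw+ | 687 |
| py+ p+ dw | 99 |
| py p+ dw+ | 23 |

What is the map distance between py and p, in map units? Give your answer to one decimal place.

The two rarest classes, py p+ dw+ and py+ p dw, are the double crossovers. Comparing them with the parentals, only the py allele has switched, so py is the middle locus and the order is p – py – dw.
Crossovers in the p–py interval produce the single-crossover classes py+ p dw+ and py p+ dw (182 + 180 = 362) plus the double crossovers (50).
RF(p–py) = (362 + 50) / 1826 = 412/1826 = 0.2256 → 22.6 map units.

22.6 map units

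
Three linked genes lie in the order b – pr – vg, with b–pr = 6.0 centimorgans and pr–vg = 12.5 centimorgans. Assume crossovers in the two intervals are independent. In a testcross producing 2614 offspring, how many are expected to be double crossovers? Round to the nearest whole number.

20

Map distances give recombination frequencies of 0.060 and 0.125 for the two intervals.
With no interference, expected double-crossover frequency = 0.060 × 0.125 = 0.00750.
Expected number = 0.00750 × 2614 = 19.61 ≈ 20.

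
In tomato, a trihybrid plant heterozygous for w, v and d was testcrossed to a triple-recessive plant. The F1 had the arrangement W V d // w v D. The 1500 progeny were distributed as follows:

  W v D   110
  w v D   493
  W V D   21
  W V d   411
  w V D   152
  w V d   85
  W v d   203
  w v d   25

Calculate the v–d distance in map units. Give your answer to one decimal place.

26.7 map units

The two rarest classes, W V D and w v d, are the double crossovers. Comparing them with the parentals, only the d allele has switched, so d is the middle locus and the order is v – d – w.
Crossovers in the v–d interval produce the single-crossover classes W v d and w V D (203 + 152 = 355) plus the double crossovers (46).
RF(v–d) = (355 + 46) / 1500 = 401/1500 = 0.2673 → 26.7 map units.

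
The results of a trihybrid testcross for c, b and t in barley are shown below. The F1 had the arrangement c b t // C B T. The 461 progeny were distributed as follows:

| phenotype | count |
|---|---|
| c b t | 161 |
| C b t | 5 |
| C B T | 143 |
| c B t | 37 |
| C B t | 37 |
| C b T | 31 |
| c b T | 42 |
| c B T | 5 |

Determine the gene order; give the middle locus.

c

The two rarest classes, C b t and c B T, are the double crossovers. Comparing them with the parentals, only the c allele has switched, so c is the middle locus and the order is b – c – t.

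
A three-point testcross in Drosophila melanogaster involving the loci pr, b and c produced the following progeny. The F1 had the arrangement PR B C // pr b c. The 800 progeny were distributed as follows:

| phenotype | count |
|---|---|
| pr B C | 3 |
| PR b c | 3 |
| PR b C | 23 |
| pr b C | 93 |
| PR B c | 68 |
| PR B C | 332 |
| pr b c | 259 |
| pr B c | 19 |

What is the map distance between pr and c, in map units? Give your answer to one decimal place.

20.9 map units

The two rarest classes, pr B C and PR b c, are the double crossovers. Comparing them with the parentals, only the pr allele has switched, so pr is the middle locus and the order is c – pr – b.
Crossovers in the c–pr interval produce the single-crossover classes PR B c and pr b C (68 + 93 = 161) plus the double crossovers (6).
RF(c–pr) = (161 + 6) / 800 = 167/800 = 0.2087 → 20.9 map units.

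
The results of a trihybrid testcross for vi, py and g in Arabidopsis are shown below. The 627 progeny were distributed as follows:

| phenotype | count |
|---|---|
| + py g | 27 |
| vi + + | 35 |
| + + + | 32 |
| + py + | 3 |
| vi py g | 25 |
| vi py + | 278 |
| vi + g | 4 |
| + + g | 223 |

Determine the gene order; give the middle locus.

The two most frequent reciprocal classes, vi py + and + + g, are the parental types, so the F1 was vi py + / + + g.
The two rarest classes, + py + and vi + g, are the double crossovers. Comparing them with the parentals, only the vi allele has switched, so vi is the middle locus and the order is py – vi – g.

vi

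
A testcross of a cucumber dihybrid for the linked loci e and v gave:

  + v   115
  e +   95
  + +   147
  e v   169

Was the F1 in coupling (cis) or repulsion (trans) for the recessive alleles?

The two most frequent classes are + + (147) and e v (169); these are the parental (non-recombinant) types.
So the F1 carried + + on one chromosome and e v on the other — the recessive alleles are on the same chromosome (cis / coupling).

cis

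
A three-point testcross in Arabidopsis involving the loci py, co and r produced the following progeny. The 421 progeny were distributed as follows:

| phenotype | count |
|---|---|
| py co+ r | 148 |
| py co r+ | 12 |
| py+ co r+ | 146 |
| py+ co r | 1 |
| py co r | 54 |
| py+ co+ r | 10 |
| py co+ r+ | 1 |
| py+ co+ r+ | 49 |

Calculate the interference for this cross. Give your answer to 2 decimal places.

The two most frequent reciprocal classes, py co+ r and py+ co r+, are the parental types, so the F1 was py co+ r / py+ co r+.
The two rarest classes, py co+ r+ and py+ co r, are the double crossovers. Comparing them with the parentals, only the r allele has switched, so r is the middle locus and the order is py – r – co.
py–r: (22 + 2)/421 = 0.0570; r–co: (103 + 2)/421 = 0.2494.
Expected DCO frequency = 0.0570 × 0.2494 ≈ 0.01422; observed = 2/421 ≈ 0.00475.
Coefficient of coincidence = 0.00475/0.01422 ≈ 0.33; interference = 1 − 0.33 = 0.67.

0.67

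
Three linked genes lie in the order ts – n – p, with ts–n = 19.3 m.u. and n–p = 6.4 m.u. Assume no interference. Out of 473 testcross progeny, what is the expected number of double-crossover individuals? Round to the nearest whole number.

6

Map distances give recombination frequencies of 0.193 and 0.064 for the two intervals.
With no interference, expected double-crossover frequency = 0.193 × 0.064 = 0.01235.
Expected number = 0.01235 × 473 = 5.84 ≈ 6.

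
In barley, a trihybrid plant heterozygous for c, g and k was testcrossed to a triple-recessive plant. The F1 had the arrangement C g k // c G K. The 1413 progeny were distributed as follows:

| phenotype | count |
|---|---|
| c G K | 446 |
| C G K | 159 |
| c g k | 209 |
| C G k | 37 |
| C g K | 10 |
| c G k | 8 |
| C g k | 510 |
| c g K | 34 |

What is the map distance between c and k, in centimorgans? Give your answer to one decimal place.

27.3 centimorgans

The two rarest classes, C g K and c G k, are the double crossovers. Comparing them with the parentals, only the k allele has switched, so k is the middle locus and the order is g – k – c.
Crossovers in the k–c interval produce the single-crossover classes c g k and C G K (209 + 159 = 368) plus the double crossovers (18).
RF(k–c) = (368 + 18) / 1413 = 386/1413 = 0.2732 → 27.3 centimorgans.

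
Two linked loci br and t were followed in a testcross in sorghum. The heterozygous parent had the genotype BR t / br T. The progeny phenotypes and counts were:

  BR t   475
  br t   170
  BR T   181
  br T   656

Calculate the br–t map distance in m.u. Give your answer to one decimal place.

The recombinant classes are BR T and br t: 181 + 170 = 351.
Recombination frequency = 351/1482 = 0.2368 ≈ 23.7%, i.e. 23.7 m.u.

23.7 m.u.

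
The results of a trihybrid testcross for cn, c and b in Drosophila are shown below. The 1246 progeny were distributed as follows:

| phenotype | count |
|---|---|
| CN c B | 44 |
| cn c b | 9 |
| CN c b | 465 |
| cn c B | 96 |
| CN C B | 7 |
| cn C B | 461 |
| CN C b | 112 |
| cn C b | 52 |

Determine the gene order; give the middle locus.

The two most frequent reciprocal classes, CN c b and cn C B, are the parental types, so the F1 was CN c b / cn C B.
The two rarest classes, cn c b and CN C B, are the double crossovers. Comparing them with the parentals, only the cn allele has switched, so cn is the middle locus and the order is b – cn – c.

cn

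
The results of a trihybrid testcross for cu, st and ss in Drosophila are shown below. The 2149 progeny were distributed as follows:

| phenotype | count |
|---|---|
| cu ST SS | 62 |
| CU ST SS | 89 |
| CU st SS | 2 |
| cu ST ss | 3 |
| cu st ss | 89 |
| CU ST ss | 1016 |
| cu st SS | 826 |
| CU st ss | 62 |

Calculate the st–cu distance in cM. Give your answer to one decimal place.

The two most frequent reciprocal classes, CU ST ss and cu st SS, are the parental types, so the F1 was CU ST ss / cu st SS.
The two rarest classes, cu ST ss and CU st SS, are the double crossovers. Comparing them with the parentals, only the cu allele has switched, so cu is the middle locus and the order is ss – cu – st.
Crossovers in the cu–st interval produce the single-crossover classes CU st ss and cu ST SS (62 + 62 = 124) plus the double crossovers (5).
RF(cu–st) = (124 + 5) / 2149 = 129/2149 = 0.0600 → 6.0 cM.

6.0 cM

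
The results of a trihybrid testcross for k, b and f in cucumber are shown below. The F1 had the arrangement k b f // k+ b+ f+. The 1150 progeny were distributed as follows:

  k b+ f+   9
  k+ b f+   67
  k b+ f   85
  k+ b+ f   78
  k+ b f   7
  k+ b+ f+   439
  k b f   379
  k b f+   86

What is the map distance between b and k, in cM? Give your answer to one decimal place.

14.6 cM

The two rarest classes, k+ b f and k b+ f+, are the double crossovers. Comparing them with the parentals, only the k allele has switched, so k is the middle locus and the order is b – k – f.
Crossovers in the b–k interval produce the single-crossover classes k b+ f and k+ b f+ (85 + 67 = 152) plus the double crossovers (16).
RF(b–k) = (152 + 16) / 1150 = 168/1150 = 0.1461 → 14.6 cM.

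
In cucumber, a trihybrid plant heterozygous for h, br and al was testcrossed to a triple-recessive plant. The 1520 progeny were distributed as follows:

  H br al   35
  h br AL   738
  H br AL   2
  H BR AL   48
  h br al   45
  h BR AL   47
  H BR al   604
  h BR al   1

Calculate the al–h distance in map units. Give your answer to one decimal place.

6.3 map units

The two most frequent reciprocal classes, H BR al and h br AL, are the parental types, so the F1 was H BR al / h br AL.
The two rarest classes, h BR al and H br AL, are the double crossovers. Comparing them with the parentals, only the h allele has switched, so h is the middle locus and the order is br – h – al.
Crossovers in the h–al interval produce the single-crossover classes H BR AL and h br al (48 + 45 = 93) plus the double crossovers (3).
RF(h–al) = (93 + 3) / 1520 = 96/1520 = 0.0632 → 6.3 map units.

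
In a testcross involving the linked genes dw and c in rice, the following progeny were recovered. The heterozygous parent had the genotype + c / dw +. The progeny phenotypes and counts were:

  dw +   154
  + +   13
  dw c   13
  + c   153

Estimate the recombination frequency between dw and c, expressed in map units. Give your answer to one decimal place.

The recombinant classes are + + and dw c: 13 + 13 = 26.
Recombination frequency = 26/333 = 0.0781 ≈ 7.8%, i.e. 7.8 map units.

7.8 map units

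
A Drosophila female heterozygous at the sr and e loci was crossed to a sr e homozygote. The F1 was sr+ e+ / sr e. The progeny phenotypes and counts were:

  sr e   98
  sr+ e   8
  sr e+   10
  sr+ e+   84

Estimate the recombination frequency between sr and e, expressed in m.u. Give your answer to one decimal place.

9.0 m.u.

The recombinant classes are sr+ e and sr e+: 8 + 10 = 18.
Recombination frequency = 18/200 = 0.0900 ≈ 9.0%, i.e. 9.0 m.u.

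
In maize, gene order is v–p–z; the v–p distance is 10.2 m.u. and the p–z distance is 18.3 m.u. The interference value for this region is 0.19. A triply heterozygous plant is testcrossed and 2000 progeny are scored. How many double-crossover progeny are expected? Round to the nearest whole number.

Map distances give recombination frequencies of 0.102 and 0.183 for the two intervals.
With interference 0.19 (so coincidence = 0.81), expected double-crossover frequency = 0.102 × 0.183 × 0.81 = 0.01512.
Expected number = 0.01512 × 2000 = 30.24 ≈ 30.

30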